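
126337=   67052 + 59285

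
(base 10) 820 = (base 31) QE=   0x334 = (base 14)428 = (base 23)1CF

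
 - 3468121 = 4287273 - 7755394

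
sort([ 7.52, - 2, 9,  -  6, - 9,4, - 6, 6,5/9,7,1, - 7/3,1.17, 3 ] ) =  [ - 9, - 6, - 6, - 7/3 ,-2,5/9,1,1.17,3,4,6,7, 7.52,9]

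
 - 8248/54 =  - 4124/27=-  152.74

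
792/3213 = 88/357 = 0.25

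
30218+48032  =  78250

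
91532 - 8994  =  82538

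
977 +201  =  1178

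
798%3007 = 798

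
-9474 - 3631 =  - 13105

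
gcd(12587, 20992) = 41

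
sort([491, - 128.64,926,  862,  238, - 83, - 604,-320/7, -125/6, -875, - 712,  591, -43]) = [  -  875, - 712, -604,- 128.64, - 83 , - 320/7, - 43 , - 125/6, 238,491, 591,  862,926]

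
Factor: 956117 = 37^1 *25841^1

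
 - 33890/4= - 8473+ 1/2 =-8472.50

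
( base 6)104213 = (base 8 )21021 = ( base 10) 8721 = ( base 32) 8GH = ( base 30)9kl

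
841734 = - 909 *( - 926 )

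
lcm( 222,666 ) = 666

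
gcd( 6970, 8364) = 1394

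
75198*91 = 6843018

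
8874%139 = 117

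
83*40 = 3320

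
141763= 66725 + 75038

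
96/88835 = 96/88835= 0.00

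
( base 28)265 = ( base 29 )221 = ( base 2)11011001101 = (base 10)1741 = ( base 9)2344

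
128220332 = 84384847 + 43835485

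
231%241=231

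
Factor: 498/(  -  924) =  - 2^( - 1)*7^( - 1) * 11^( - 1)*83^1  =  - 83/154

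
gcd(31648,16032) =32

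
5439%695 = 574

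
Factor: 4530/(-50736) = -5/56 = - 2^( - 3 ) * 5^1*7^( - 1 )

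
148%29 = 3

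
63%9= 0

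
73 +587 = 660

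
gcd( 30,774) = 6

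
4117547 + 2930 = 4120477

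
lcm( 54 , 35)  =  1890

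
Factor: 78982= 2^1*17^1*23^1*101^1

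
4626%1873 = 880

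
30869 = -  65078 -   -  95947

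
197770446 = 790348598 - 592578152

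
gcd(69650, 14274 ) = 2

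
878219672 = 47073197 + 831146475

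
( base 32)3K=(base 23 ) 51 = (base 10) 116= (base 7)224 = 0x74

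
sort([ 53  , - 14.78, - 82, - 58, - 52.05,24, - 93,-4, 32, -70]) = [ - 93, - 82, -70, - 58, - 52.05,  -  14.78, - 4, 24,32, 53]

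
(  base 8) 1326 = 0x2D6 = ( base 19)204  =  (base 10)726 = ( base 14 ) 39C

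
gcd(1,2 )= 1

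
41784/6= 6964 = 6964.00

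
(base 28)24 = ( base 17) 39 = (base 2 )111100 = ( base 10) 60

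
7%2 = 1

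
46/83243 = 46/83243 = 0.00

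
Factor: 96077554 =2^1* 389^1 * 123493^1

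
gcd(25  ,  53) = 1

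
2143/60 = 2143/60=35.72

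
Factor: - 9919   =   - 7^1*13^1 * 109^1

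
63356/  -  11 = -63356/11 = -  5759.64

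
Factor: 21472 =2^5  *11^1 * 61^1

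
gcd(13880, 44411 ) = 1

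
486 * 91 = 44226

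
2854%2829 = 25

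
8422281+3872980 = 12295261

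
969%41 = 26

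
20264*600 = 12158400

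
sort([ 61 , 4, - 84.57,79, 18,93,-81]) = [ - 84.57, - 81,4,18,61,79, 93]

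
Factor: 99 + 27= 2^1 * 3^2*7^1 = 126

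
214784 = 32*6712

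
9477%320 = 197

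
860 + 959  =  1819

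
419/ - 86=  - 419/86  =  -4.87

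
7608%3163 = 1282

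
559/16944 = 559/16944 = 0.03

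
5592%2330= 932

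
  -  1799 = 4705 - 6504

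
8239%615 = 244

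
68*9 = 612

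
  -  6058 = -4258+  -1800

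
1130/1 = 1130= 1130.00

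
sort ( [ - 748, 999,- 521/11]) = [-748,  -  521/11,999]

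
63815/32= 63815/32 = 1994.22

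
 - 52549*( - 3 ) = 157647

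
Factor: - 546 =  - 2^1 * 3^1 * 7^1*13^1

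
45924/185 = 45924/185 = 248.24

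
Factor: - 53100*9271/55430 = - 49229010/5543 = -2^1*3^2*5^1*23^( - 1)*59^1*73^1 * 127^1*241^( - 1)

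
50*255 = 12750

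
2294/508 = 4 + 131/254 = 4.52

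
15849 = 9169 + 6680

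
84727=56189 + 28538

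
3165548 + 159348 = 3324896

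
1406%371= 293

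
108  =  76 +32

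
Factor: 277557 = 3^1* 7^1 * 13217^1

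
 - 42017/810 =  - 42017/810 =-51.87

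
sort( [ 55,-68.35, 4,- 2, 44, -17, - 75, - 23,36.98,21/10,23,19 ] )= [- 75, - 68.35, - 23,-17, - 2,21/10,4, 19, 23,36.98,44,55 ] 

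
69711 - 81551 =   -  11840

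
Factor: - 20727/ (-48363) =3^1*7^(- 1 )= 3/7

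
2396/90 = 26 + 28/45 = 26.62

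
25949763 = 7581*3423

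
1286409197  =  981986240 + 304422957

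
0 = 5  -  5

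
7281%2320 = 321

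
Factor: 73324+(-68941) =4383 = 3^2 * 487^1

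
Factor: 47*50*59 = 138650 = 2^1* 5^2*47^1* 59^1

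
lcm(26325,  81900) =737100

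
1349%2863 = 1349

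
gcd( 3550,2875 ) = 25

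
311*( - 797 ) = - 247867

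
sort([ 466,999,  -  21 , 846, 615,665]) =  [ - 21, 466, 615, 665, 846, 999 ]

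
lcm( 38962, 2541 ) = 116886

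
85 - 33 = 52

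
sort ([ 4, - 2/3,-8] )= [-8, - 2/3,4 ] 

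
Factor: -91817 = - 11^1*17^1*491^1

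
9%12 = 9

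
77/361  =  77/361=0.21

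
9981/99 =100 + 9/11 = 100.82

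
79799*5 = 398995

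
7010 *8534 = 59823340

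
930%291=57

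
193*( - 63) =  - 12159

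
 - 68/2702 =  - 1+1317/1351 = - 0.03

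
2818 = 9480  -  6662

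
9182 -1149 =8033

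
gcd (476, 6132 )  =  28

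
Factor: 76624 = 2^4 * 4789^1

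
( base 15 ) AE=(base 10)164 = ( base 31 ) 59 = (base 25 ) 6e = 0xA4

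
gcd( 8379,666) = 9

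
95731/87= 95731/87 = 1100.36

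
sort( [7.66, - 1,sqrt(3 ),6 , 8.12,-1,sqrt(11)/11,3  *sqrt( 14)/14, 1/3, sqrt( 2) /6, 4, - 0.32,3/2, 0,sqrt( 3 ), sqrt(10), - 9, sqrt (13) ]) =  [-9, - 1, - 1,-0.32, 0 , sqrt(2 ) /6, sqrt( 11) /11, 1/3,3*sqrt (14)/14, 3/2,  sqrt ( 3),  sqrt (3),  sqrt(10), sqrt( 13), 4, 6, 7.66,8.12 ] 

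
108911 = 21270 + 87641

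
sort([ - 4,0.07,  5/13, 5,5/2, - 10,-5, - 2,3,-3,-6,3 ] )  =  [-10, - 6,-5, - 4, -3,-2, 0.07,  5/13, 5/2,3, 3, 5] 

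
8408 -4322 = 4086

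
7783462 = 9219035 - 1435573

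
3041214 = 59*51546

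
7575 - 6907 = 668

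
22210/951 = 23 + 337/951 = 23.35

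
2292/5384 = 573/1346 = 0.43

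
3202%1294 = 614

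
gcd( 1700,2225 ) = 25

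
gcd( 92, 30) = 2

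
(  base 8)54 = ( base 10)44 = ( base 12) 38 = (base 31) 1D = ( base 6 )112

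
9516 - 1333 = 8183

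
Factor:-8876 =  - 2^2* 7^1*317^1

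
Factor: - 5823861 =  - 3^1*19^1*83^1*1231^1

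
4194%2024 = 146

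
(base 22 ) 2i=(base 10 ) 62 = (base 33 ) 1T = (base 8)76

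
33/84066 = 11/28022=   0.00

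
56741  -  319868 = -263127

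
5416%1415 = 1171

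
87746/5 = 17549 + 1/5 = 17549.20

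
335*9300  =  3115500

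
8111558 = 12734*637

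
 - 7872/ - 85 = 92+52/85 = 92.61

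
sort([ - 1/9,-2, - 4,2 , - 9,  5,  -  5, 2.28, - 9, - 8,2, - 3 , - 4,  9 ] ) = [ - 9 ,-9, - 8, - 5, - 4, - 4, - 3, - 2,-1/9, 2,  2,2.28  ,  5,9]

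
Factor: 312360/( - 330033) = -2^3*5^1 *11^( - 1) * 19^1*73^( - 1 )  =  - 760/803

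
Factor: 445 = 5^1*89^1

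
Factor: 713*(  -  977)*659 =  - 23^1*31^1*659^1*977^1  =  - 459060059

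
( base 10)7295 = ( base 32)73v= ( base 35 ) 5XF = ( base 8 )16177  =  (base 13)3422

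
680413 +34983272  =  35663685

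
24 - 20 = 4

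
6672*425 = 2835600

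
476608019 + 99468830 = 576076849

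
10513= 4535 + 5978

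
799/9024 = 17/192 =0.09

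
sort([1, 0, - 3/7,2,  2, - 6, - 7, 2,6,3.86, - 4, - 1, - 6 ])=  [ - 7,-6, - 6,  -  4, -1, - 3/7,0,1, 2,  2, 2,3.86, 6]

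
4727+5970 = 10697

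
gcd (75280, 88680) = 40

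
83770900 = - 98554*( - 850)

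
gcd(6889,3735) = 83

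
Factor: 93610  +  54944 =2^1 * 3^4*7^1*131^1 = 148554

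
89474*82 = 7336868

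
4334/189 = 22 + 176/189 = 22.93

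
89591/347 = 89591/347 = 258.19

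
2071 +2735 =4806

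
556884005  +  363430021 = 920314026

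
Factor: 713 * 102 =72726 =2^1 * 3^1*17^1*23^1*31^1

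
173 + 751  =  924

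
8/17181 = 8/17181 = 0.00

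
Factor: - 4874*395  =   - 1925230 = - 2^1*5^1*79^1*2437^1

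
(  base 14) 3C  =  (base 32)1m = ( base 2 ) 110110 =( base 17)33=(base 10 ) 54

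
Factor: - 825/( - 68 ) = 2^( - 2) * 3^1*5^2*11^1*17^( -1) 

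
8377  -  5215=3162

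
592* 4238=2508896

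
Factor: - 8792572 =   -  2^2*47^1*46769^1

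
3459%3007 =452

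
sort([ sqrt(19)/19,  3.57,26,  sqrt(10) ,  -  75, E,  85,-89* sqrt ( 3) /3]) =[ - 75, - 89 * sqrt ( 3) /3, sqrt(19)/19,E, sqrt( 10),3.57, 26,85]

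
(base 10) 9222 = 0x2406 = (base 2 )10010000000110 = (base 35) 7ih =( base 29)AS0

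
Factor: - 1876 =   -  2^2*7^1*67^1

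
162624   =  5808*28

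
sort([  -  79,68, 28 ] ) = [-79,  28,68]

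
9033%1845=1653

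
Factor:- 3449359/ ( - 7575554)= 2^( - 1 )*7^( - 1 )*29^ ( - 1) * 47^(  -  1)*107^1*397^( - 1)*32237^1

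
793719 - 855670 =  - 61951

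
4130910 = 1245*3318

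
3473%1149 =26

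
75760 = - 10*( -7576 )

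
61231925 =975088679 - 913856754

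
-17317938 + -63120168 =-80438106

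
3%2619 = 3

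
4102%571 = 105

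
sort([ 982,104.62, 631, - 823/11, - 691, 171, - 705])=[ - 705 , - 691,-823/11,104.62, 171, 631, 982]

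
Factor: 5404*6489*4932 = 2^4*3^4*7^2 * 103^1*137^1 * 193^1 = 172948254192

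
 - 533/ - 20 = 533/20 = 26.65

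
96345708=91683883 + 4661825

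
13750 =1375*10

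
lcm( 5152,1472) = 10304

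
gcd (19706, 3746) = 2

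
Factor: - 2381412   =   - 2^2*3^1*11^1*18041^1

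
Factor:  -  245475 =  - 3^2*5^2*1091^1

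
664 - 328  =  336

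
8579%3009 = 2561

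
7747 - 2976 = 4771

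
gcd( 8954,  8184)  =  22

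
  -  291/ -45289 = 291/45289 = 0.01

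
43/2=43/2=21.50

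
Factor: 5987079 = 3^2*7^1*29^2*113^1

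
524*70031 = 36696244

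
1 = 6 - 5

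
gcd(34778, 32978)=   2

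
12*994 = 11928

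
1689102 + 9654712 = 11343814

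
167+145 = 312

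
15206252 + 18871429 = 34077681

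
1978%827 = 324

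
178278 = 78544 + 99734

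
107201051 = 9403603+97797448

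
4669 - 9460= - 4791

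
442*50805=22455810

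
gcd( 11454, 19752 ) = 6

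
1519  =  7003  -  5484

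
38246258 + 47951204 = 86197462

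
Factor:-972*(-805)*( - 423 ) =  - 2^2*3^7 *5^1*7^1 * 23^1*47^1 =-330980580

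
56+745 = 801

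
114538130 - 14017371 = 100520759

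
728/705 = 1 + 23/705 = 1.03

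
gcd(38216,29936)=8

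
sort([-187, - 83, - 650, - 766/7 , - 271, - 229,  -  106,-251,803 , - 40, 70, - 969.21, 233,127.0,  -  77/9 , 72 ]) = [ - 969.21, - 650,-271, - 251, - 229 , - 187, -766/7, - 106, - 83, - 40, - 77/9, 70,72, 127.0 , 233,803]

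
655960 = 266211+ 389749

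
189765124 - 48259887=141505237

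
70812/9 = 7868 = 7868.00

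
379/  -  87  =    -  5 + 56/87 = -4.36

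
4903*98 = 480494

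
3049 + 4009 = 7058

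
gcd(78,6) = 6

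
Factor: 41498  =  2^1* 20749^1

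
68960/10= 6896  =  6896.00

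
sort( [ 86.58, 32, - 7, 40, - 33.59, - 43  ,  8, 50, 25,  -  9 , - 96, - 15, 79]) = [ - 96, - 43, - 33.59, - 15, - 9,-7,8, 25, 32,40, 50, 79, 86.58 ] 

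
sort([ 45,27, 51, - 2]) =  [- 2,  27 , 45, 51]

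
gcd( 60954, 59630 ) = 2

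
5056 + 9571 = 14627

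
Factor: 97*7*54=36666 = 2^1 *3^3*7^1*97^1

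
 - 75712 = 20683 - 96395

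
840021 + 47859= 887880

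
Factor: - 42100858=-2^1 * 61^1*345089^1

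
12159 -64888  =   - 52729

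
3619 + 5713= 9332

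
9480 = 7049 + 2431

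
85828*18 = 1544904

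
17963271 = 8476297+9486974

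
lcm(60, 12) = 60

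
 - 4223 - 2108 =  - 6331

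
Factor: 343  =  7^3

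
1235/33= 1235/33 =37.42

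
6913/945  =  6913/945 =7.32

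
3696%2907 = 789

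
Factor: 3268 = 2^2*19^1*43^1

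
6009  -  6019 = -10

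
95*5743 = 545585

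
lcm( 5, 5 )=5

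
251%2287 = 251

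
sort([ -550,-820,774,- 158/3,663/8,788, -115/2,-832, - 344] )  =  [ - 832,-820,  -  550,-344, - 115/2 ,- 158/3, 663/8, 774, 788] 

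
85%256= 85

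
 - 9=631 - 640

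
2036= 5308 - 3272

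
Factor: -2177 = -7^1*311^1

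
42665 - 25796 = 16869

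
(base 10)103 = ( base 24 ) 47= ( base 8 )147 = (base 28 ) 3J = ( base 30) 3d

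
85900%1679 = 271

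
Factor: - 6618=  - 2^1 * 3^1*1103^1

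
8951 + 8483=17434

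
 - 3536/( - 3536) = 1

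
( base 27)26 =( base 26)28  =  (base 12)50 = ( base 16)3C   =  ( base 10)60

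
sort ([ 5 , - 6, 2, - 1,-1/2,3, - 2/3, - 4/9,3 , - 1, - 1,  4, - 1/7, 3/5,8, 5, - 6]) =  [ - 6, - 6, - 1, - 1 , - 1, - 2/3, - 1/2, - 4/9, - 1/7 , 3/5, 2,  3,  3,4, 5,5, 8]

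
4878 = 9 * 542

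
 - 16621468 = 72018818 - 88640286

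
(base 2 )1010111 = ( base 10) 87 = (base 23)3i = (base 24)3F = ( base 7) 153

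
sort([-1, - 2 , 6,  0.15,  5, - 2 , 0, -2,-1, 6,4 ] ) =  [ - 2,-2, - 2, - 1 , - 1,  0,0.15, 4,5,6,  6]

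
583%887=583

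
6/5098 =3/2549 = 0.00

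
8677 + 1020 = 9697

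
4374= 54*81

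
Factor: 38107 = 53^1*719^1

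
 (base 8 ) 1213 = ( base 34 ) j5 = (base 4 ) 22023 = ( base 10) 651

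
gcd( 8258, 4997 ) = 1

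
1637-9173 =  - 7536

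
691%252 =187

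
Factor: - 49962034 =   -  2^1*47^1*67^1*7933^1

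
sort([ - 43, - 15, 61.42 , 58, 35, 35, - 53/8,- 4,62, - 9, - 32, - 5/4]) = [-43, - 32,- 15, - 9, - 53/8,-4, - 5/4,35,35 , 58,61.42, 62]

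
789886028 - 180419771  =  609466257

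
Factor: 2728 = 2^3*11^1 * 31^1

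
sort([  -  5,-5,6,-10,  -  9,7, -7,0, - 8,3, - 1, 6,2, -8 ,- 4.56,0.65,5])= [ - 10, - 9, - 8,-8, - 7,  -  5,  -  5, - 4.56, - 1,0  ,  0.65, 2,3,5,6,6 , 7]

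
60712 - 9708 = 51004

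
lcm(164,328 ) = 328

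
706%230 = 16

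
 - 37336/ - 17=37336/17 = 2196.24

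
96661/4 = 96661/4 = 24165.25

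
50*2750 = 137500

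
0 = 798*0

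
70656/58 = 35328/29= 1218.21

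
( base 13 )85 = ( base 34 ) 37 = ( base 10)109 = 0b1101101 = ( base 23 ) 4h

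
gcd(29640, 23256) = 456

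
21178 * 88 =1863664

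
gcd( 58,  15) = 1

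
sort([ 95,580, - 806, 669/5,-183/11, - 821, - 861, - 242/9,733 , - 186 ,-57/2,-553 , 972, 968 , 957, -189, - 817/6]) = [ - 861, - 821, - 806, - 553 ,-189,-186, - 817/6  ,- 57/2, - 242/9, - 183/11,95,669/5,580,733,957,  968,972 ]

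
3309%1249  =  811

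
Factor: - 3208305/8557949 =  - 3^1*5^1*211^ ( - 1)*40559^ ( - 1 )*213887^1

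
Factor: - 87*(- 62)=5394 = 2^1*3^1*29^1*31^1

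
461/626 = 461/626= 0.74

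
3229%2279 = 950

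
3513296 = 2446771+1066525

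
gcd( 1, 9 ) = 1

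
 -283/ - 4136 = 283/4136 = 0.07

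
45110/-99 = - 45110/99 = -  455.66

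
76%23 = 7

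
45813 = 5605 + 40208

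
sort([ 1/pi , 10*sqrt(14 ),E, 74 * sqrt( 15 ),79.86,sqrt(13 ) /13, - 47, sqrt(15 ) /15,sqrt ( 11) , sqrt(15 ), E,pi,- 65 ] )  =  [-65, - 47,sqrt ( 15 ) /15,sqrt(13 ) /13, 1/pi, E, E, pi,sqrt(11), sqrt(15 ),10 * sqrt(14 ), 79.86, 74 * sqrt( 15)]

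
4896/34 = 144 = 144.00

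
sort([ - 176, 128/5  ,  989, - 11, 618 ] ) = [-176, -11,128/5,618, 989]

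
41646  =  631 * 66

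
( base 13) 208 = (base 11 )295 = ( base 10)346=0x15A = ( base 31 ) B5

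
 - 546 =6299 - 6845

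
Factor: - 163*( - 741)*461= 55680963 =3^1*13^1  *  19^1*163^1 * 461^1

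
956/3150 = 478/1575 = 0.30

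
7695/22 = 349  +  17/22 = 349.77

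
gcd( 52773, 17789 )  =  1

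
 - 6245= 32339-38584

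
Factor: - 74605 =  - 5^1  *43^1 * 347^1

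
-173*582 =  - 100686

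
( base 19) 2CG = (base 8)1706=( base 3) 1022210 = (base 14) 4d0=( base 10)966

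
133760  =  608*220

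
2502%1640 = 862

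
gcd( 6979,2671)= 1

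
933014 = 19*49106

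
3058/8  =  1529/4 = 382.25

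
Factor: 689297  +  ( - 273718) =415579 = 157^1*2647^1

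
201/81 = 2 + 13/27 = 2.48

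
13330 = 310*43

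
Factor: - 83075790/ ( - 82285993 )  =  2^1*3^1*5^1 * 7^1*19^1*47^1*443^1*82285993^( - 1) 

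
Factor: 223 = 223^1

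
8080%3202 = 1676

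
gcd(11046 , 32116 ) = 14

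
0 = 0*868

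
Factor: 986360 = 2^3*5^1*24659^1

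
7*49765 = 348355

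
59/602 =59/602 = 0.10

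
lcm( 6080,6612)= 528960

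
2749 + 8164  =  10913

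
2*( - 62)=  - 124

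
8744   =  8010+734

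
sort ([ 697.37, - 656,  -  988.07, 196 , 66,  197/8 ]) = [ - 988.07, - 656,197/8,66,196,697.37 ]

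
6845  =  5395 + 1450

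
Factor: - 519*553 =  - 287007 = - 3^1*7^1*79^1*173^1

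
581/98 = 83/14 = 5.93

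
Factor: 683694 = 2^1*3^3 * 11^1*1151^1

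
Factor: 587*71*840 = 35008680 =2^3*3^1*5^1*7^1*71^1*587^1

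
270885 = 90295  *3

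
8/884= 2/221 = 0.01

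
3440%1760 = 1680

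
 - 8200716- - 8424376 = 223660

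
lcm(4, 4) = 4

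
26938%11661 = 3616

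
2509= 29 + 2480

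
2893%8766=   2893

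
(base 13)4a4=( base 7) 2235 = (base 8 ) 1452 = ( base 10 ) 810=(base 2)1100101010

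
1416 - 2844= - 1428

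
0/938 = 0 = 0.00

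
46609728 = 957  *48704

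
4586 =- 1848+6434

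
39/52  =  3/4 = 0.75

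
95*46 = 4370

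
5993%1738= 779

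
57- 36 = 21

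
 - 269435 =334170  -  603605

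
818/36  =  22 + 13/18  =  22.72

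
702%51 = 39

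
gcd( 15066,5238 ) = 54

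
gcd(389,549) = 1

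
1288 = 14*92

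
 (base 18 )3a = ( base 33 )1v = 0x40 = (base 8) 100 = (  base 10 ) 64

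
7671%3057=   1557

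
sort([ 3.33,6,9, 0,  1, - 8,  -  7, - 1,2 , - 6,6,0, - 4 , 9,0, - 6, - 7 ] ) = [ - 8, -7,-7,-6,-6, - 4,-1, 0,0, 0,1,2,3.33,6 , 6,9, 9] 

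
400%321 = 79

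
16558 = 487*34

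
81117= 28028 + 53089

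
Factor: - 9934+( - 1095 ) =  - 11029=- 41^1*269^1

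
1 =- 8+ 9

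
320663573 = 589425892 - 268762319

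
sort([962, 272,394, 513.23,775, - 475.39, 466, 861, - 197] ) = [ - 475.39, - 197, 272, 394, 466,513.23, 775, 861, 962 ]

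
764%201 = 161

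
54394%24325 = 5744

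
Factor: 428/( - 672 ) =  - 2^( -3 )*3^( - 1)*7^( - 1)*107^1= -107/168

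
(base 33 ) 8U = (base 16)126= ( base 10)294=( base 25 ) BJ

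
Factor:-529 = -23^2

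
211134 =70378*3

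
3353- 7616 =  - 4263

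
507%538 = 507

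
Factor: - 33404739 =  - 3^1 * 11134913^1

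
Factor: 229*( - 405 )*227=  - 21053115= -3^4*5^1 * 227^1*229^1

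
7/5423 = 7/5423 = 0.00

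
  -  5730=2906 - 8636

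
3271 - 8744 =-5473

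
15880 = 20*794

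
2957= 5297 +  - 2340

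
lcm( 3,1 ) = 3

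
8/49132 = 2/12283 = 0.00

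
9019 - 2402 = 6617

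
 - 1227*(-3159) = 3876093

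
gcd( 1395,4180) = 5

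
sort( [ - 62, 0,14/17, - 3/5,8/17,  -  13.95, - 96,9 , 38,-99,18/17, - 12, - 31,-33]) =[ - 99,-96, - 62, - 33, - 31 , - 13.95, - 12,  -  3/5,0,8/17,14/17,18/17,9,38]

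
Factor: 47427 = 3^1*15809^1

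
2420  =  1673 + 747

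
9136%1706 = 606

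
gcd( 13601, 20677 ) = 29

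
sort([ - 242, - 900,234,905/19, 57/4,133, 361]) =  [-900,-242, 57/4,905/19 , 133, 234,361 ] 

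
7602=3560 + 4042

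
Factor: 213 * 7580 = 2^2 * 3^1 * 5^1 * 71^1 * 379^1= 1614540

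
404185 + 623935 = 1028120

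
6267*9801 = 61422867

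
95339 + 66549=161888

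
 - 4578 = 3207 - 7785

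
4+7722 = 7726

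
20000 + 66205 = 86205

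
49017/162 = 16339/54 = 302.57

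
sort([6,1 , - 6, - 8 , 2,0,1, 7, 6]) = [-8, - 6, 0 , 1,1  ,  2  ,  6, 6,7]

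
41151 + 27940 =69091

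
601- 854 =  -253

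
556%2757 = 556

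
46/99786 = 23/49893 = 0.00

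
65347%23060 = 19227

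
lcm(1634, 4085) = 8170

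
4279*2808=12015432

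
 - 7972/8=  - 1993/2 = -996.50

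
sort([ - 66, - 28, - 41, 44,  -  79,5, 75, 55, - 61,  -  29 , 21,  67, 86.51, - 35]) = [ - 79, - 66, -61,- 41, - 35, - 29,  -  28,5, 21,44, 55,67,  75,86.51]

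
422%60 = 2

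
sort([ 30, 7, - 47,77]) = [-47, 7 , 30,  77]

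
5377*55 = 295735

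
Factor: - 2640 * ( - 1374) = 2^5 * 3^2*5^1 * 11^1 * 229^1=3627360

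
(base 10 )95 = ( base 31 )32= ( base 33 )2T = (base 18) 55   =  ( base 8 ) 137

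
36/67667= 36/67667 = 0.00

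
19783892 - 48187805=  - 28403913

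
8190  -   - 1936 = 10126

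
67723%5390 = 3043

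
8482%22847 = 8482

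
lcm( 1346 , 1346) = 1346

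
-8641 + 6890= - 1751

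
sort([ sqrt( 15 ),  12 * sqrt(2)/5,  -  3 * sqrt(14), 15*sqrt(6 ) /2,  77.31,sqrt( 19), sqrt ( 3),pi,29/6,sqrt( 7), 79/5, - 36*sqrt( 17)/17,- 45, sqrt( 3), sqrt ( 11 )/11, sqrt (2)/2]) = [-45, - 3*sqrt (14), - 36*sqrt(17)/17,sqrt(11)/11,sqrt( 2) /2, sqrt(3 ),sqrt(3),  sqrt( 7 ),pi,12*sqrt(2)/5,sqrt( 15 ), sqrt(19),29/6,79/5,  15*sqrt( 6)/2,77.31]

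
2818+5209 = 8027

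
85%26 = 7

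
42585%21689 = 20896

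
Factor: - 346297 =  - 7^1*61^1*811^1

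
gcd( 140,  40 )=20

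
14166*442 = 6261372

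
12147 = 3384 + 8763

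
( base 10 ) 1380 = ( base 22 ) 2IG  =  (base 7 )4011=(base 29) 1IH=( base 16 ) 564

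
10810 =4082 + 6728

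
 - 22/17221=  - 22/17221 = - 0.00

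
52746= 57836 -5090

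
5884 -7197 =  - 1313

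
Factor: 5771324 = 2^2*13^1 * 41^1 * 2707^1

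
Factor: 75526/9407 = 2^1*11^1 * 23^( - 1) *409^( -1)*3433^1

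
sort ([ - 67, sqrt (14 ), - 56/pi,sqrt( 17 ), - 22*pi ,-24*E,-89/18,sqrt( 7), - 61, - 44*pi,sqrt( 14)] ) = [-44*pi, - 22*pi, - 67, - 24*E, - 61, - 56/pi, - 89/18, sqrt (7),sqrt(14 ),sqrt (14), sqrt( 17)]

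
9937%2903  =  1228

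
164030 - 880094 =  - 716064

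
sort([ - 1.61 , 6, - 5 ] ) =[-5, - 1.61, 6]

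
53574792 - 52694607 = 880185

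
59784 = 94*636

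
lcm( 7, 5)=35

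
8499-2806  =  5693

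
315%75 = 15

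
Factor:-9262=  - 2^1*11^1*421^1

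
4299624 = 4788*898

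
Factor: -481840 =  - 2^4*5^1*19^1*317^1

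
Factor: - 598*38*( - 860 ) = 19542640 = 2^4*5^1 * 13^1*19^1*  23^1* 43^1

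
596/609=596/609 = 0.98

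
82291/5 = 16458 + 1/5 = 16458.20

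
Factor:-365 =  - 5^1*73^1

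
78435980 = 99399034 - 20963054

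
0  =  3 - 3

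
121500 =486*250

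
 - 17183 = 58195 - 75378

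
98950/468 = 49475/234=211.43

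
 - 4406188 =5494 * ( -802 ) 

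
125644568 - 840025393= - 714380825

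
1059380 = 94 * 11270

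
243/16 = 243/16 = 15.19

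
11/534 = 11/534= 0.02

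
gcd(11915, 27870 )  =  5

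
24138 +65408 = 89546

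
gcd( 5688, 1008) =72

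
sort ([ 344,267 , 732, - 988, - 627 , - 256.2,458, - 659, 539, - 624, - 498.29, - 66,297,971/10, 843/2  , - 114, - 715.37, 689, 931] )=[ - 988, - 715.37, - 659, - 627, - 624, - 498.29, - 256.2, -114, - 66, 971/10,267,297, 344, 843/2,458,539,689 , 732, 931]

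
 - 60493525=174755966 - 235249491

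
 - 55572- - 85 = -55487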